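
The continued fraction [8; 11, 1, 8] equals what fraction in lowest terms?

865/107

Fold from the inside: start with 8/1.
  1 + 1/8 = 9/8
  11 + 8/9 = 107/9
  8 + 9/107 = 865/107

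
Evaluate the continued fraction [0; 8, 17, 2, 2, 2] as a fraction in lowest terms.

Fold from the inside: start with 2/1.
  2 + 1/2 = 5/2
  2 + 2/5 = 12/5
  17 + 5/12 = 209/12
  8 + 12/209 = 1684/209
  0 + 209/1684 = 209/1684

209/1684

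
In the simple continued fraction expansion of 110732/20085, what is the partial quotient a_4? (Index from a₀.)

2

110732 = 5·20085 + 10307   →  a_0 = 5
20085 = 1·10307 + 9778   →  a_1 = 1
10307 = 1·9778 + 529   →  a_2 = 1
9778 = 18·529 + 256   →  a_3 = 18
529 = 2·256 + 17   →  a_4 = 2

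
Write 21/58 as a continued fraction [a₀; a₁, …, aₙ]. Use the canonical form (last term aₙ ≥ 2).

21 = 0·58 + 21
58 = 2·21 + 16
21 = 1·16 + 5
16 = 3·5 + 1
5 = 5·1 + 0  (stop)
So 21/58 = [0; 2, 1, 3, 5].

[0; 2, 1, 3, 5]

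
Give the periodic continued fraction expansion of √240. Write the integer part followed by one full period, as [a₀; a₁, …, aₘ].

[15; 2, 30]

a₀ = ⌊√240⌋ = 15.
With m₀=0, d₀=1 and mₖ₊₁ = dₖaₖ − mₖ, dₖ₊₁ = (n − mₖ₊₁²)/dₖ, aₖ₊₁ = ⌊(a₀+mₖ₊₁)/dₖ₊₁⌋:
  k=1: m=15, d=15, a=2
  k=2: m=15, d=1, a=30
d=1 and a=2a₀=30 at k=2, so the next step gives (m, d) = (15, 15) again — its k=1 value — and the period has length 2.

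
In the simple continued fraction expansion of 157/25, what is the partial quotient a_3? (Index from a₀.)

157 = 6·25 + 7   →  a_0 = 6
25 = 3·7 + 4   →  a_1 = 3
7 = 1·4 + 3   →  a_2 = 1
4 = 1·3 + 1   →  a_3 = 1

1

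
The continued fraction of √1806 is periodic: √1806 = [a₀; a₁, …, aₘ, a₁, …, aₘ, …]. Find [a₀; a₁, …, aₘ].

a₀ = ⌊√1806⌋ = 42.
With m₀=0, d₀=1 and mₖ₊₁ = dₖaₖ − mₖ, dₖ₊₁ = (n − mₖ₊₁²)/dₖ, aₖ₊₁ = ⌊(a₀+mₖ₊₁)/dₖ₊₁⌋:
  k=1: m=42, d=42, a=2
  k=2: m=42, d=1, a=84
d=1 and a=2a₀=84 at k=2, so the next step gives (m, d) = (42, 42) again — its k=1 value — and the period has length 2.

[42; 2, 84]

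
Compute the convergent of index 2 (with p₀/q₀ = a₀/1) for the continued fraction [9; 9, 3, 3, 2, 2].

255/28

Using pₖ = aₖpₖ₋₁ + pₖ₋₂, qₖ = aₖqₖ₋₁ + qₖ₋₂ (with p₋₁=1, p₋₂=0, q₋₁=0, q₋₂=1):
  k=0: a=9, p=9, q=1
  k=1: a=9, p=82, q=9
  k=2: a=3, p=255, q=28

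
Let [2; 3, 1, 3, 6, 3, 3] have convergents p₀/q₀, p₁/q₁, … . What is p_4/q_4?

213/94

Using pₖ = aₖpₖ₋₁ + pₖ₋₂, qₖ = aₖqₖ₋₁ + qₖ₋₂ (with p₋₁=1, p₋₂=0, q₋₁=0, q₋₂=1):
  k=0: a=2, p=2, q=1
  k=1: a=3, p=7, q=3
  k=2: a=1, p=9, q=4
  k=3: a=3, p=34, q=15
  k=4: a=6, p=213, q=94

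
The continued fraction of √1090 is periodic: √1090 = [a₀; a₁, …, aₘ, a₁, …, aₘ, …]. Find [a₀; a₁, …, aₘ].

a₀ = ⌊√1090⌋ = 33.
With m₀=0, d₀=1 and mₖ₊₁ = dₖaₖ − mₖ, dₖ₊₁ = (n − mₖ₊₁²)/dₖ, aₖ₊₁ = ⌊(a₀+mₖ₊₁)/dₖ₊₁⌋:
  k=1: m=33, d=1, a=66
d=1 and a=2a₀=66 at k=1, so the next step gives (m, d) = (33, 1) again — its k=1 value — and the period has length 1.

[33; 66]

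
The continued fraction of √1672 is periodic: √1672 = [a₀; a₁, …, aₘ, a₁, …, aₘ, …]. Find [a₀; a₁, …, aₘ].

[40; 1, 8, 10, 8, 1, 80]

a₀ = ⌊√1672⌋ = 40.
With m₀=0, d₀=1 and mₖ₊₁ = dₖaₖ − mₖ, dₖ₊₁ = (n − mₖ₊₁²)/dₖ, aₖ₊₁ = ⌊(a₀+mₖ₊₁)/dₖ₊₁⌋:
  k=1: m=40, d=72, a=1
  k=2: m=32, d=9, a=8
  k=3: m=40, d=8, a=10
  k=4: m=40, d=9, a=8
  k=5: m=32, d=72, a=1
  k=6: m=40, d=1, a=80
d=1 and a=2a₀=80 at k=6, so the next step gives (m, d) = (40, 72) again — its k=1 value — and the period has length 6.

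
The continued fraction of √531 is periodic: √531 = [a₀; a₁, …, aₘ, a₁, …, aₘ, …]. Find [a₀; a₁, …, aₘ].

a₀ = ⌊√531⌋ = 23.

[23; 23, 46]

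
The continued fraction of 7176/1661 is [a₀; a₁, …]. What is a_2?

7176 = 4·1661 + 532   →  a_0 = 4
1661 = 3·532 + 65   →  a_1 = 3
532 = 8·65 + 12   →  a_2 = 8

8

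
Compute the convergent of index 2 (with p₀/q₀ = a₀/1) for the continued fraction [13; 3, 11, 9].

Using pₖ = aₖpₖ₋₁ + pₖ₋₂, qₖ = aₖqₖ₋₁ + qₖ₋₂ (with p₋₁=1, p₋₂=0, q₋₁=0, q₋₂=1):
  k=0: a=13, p=13, q=1
  k=1: a=3, p=40, q=3
  k=2: a=11, p=453, q=34

453/34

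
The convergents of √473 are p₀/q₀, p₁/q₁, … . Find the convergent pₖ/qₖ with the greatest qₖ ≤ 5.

√473 = [21; 1, 2, 1, 42, …] (period length 4).
Convergents:
  p_0/q_0 = 21/1
  p_1/q_1 = 22/1
  p_2/q_2 = 65/3
  p_3/q_3 = 87/4
  p_4/q_4 = 3719/171
q_3 = 4 ≤ 5 < 171 = q_4, so the answer is 87/4.

87/4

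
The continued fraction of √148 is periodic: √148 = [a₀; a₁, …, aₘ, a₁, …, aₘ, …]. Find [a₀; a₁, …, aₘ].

[12; 6, 24]

a₀ = ⌊√148⌋ = 12.
With m₀=0, d₀=1 and mₖ₊₁ = dₖaₖ − mₖ, dₖ₊₁ = (n − mₖ₊₁²)/dₖ, aₖ₊₁ = ⌊(a₀+mₖ₊₁)/dₖ₊₁⌋:
  k=1: m=12, d=4, a=6
  k=2: m=12, d=1, a=24
d=1 and a=2a₀=24 at k=2, so the next step gives (m, d) = (12, 4) again — its k=1 value — and the period has length 2.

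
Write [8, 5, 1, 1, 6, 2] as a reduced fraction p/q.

1268/155

Fold from the inside: start with 2/1.
  6 + 1/2 = 13/2
  1 + 2/13 = 15/13
  1 + 13/15 = 28/15
  5 + 15/28 = 155/28
  8 + 28/155 = 1268/155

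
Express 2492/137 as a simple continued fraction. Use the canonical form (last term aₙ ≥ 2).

2492 = 18·137 + 26
137 = 5·26 + 7
26 = 3·7 + 5
7 = 1·5 + 2
5 = 2·2 + 1
2 = 2·1 + 0  (stop)
So 2492/137 = [18; 5, 3, 1, 2, 2].

[18; 5, 3, 1, 2, 2]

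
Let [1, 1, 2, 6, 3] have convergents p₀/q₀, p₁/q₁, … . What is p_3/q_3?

Using pₖ = aₖpₖ₋₁ + pₖ₋₂, qₖ = aₖqₖ₋₁ + qₖ₋₂ (with p₋₁=1, p₋₂=0, q₋₁=0, q₋₂=1):
  k=0: a=1, p=1, q=1
  k=1: a=1, p=2, q=1
  k=2: a=2, p=5, q=3
  k=3: a=6, p=32, q=19

32/19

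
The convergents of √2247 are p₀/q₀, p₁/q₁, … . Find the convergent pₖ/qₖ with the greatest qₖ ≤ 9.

√2247 = [47; 2, 2, 15, 2, 2, 94, …] (period length 6).
Convergents:
  p_0/q_0 = 47/1
  p_1/q_1 = 95/2
  p_2/q_2 = 237/5
  p_3/q_3 = 3650/77
q_2 = 5 ≤ 9 < 77 = q_3, so the answer is 237/5.

237/5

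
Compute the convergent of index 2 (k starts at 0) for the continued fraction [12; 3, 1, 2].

Using pₖ = aₖpₖ₋₁ + pₖ₋₂, qₖ = aₖqₖ₋₁ + qₖ₋₂ (with p₋₁=1, p₋₂=0, q₋₁=0, q₋₂=1):
  k=0: a=12, p=12, q=1
  k=1: a=3, p=37, q=3
  k=2: a=1, p=49, q=4

49/4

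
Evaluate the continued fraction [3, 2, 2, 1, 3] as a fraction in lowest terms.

89/26

Using pₖ = aₖpₖ₋₁ + pₖ₋₂ and qₖ = aₖqₖ₋₁ + qₖ₋₂:
  k=0: a=3, p=3, q=1
  k=1: a=2, p=7, q=2
  k=2: a=2, p=17, q=5
  k=3: a=1, p=24, q=7
  k=4: a=3, p=89, q=26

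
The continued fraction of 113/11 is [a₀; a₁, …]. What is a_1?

3

113 = 10·11 + 3   →  a_0 = 10
11 = 3·3 + 2   →  a_1 = 3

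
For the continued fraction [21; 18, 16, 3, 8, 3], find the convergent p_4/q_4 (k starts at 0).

Using pₖ = aₖpₖ₋₁ + pₖ₋₂, qₖ = aₖqₖ₋₁ + qₖ₋₂ (with p₋₁=1, p₋₂=0, q₋₁=0, q₋₂=1):
  k=0: a=21, p=21, q=1
  k=1: a=18, p=379, q=18
  k=2: a=16, p=6085, q=289
  k=3: a=3, p=18634, q=885
  k=4: a=8, p=155157, q=7369

155157/7369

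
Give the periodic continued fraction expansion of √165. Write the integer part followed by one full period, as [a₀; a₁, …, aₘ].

a₀ = ⌊√165⌋ = 12.
With m₀=0, d₀=1 and mₖ₊₁ = dₖaₖ − mₖ, dₖ₊₁ = (n − mₖ₊₁²)/dₖ, aₖ₊₁ = ⌊(a₀+mₖ₊₁)/dₖ₊₁⌋:
  k=1: m=12, d=21, a=1
  k=2: m=9, d=4, a=5
  k=3: m=11, d=11, a=2
  k=4: m=11, d=4, a=5
  k=5: m=9, d=21, a=1
  k=6: m=12, d=1, a=24
d=1 and a=2a₀=24 at k=6, so the next step gives (m, d) = (12, 21) again — its k=1 value — and the period has length 6.

[12; 1, 5, 2, 5, 1, 24]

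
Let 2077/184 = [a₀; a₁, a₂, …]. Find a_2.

2077 = 11·184 + 53   →  a_0 = 11
184 = 3·53 + 25   →  a_1 = 3
53 = 2·25 + 3   →  a_2 = 2

2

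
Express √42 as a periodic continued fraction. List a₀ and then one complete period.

[6; 2, 12]

a₀ = ⌊√42⌋ = 6.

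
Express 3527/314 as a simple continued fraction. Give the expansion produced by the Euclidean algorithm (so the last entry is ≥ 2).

3527 = 11×314 + 73
314 = 4×73 + 22
73 = 3×22 + 7
22 = 3×7 + 1
7 = 7×1 + 0  (stop)
So 3527/314 = [11; 4, 3, 3, 7].

[11; 4, 3, 3, 7]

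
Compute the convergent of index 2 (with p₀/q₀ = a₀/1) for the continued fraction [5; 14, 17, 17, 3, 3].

Using pₖ = aₖpₖ₋₁ + pₖ₋₂, qₖ = aₖqₖ₋₁ + qₖ₋₂ (with p₋₁=1, p₋₂=0, q₋₁=0, q₋₂=1):
  k=0: a=5, p=5, q=1
  k=1: a=14, p=71, q=14
  k=2: a=17, p=1212, q=239

1212/239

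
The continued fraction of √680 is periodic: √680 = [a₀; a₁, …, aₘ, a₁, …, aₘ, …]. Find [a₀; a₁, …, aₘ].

[26; 13, 52]

a₀ = ⌊√680⌋ = 26.
With m₀=0, d₀=1 and mₖ₊₁ = dₖaₖ − mₖ, dₖ₊₁ = (n − mₖ₊₁²)/dₖ, aₖ₊₁ = ⌊(a₀+mₖ₊₁)/dₖ₊₁⌋:
  k=1: m=26, d=4, a=13
  k=2: m=26, d=1, a=52
d=1 and a=2a₀=52 at k=2, so the next step gives (m, d) = (26, 4) again — its k=1 value — and the period has length 2.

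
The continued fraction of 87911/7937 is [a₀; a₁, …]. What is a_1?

13

87911 = 11·7937 + 604   →  a_0 = 11
7937 = 13·604 + 85   →  a_1 = 13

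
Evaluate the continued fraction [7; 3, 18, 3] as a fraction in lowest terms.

1231/168

Fold from the inside: start with 3/1.
  18 + 1/3 = 55/3
  3 + 3/55 = 168/55
  7 + 55/168 = 1231/168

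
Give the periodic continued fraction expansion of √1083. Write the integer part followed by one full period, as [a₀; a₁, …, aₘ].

a₀ = ⌊√1083⌋ = 32.
With m₀=0, d₀=1 and mₖ₊₁ = dₖaₖ − mₖ, dₖ₊₁ = (n − mₖ₊₁²)/dₖ, aₖ₊₁ = ⌊(a₀+mₖ₊₁)/dₖ₊₁⌋:
  k=1: m=32, d=59, a=1
  k=2: m=27, d=6, a=9
  k=3: m=27, d=59, a=1
  k=4: m=32, d=1, a=64
d=1 and a=2a₀=64 at k=4, so the next step gives (m, d) = (32, 59) again — its k=1 value — and the period has length 4.

[32; 1, 9, 1, 64]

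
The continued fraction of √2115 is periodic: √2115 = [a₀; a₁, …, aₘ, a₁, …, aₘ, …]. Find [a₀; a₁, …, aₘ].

[45; 1, 90]

a₀ = ⌊√2115⌋ = 45.
With m₀=0, d₀=1 and mₖ₊₁ = dₖaₖ − mₖ, dₖ₊₁ = (n − mₖ₊₁²)/dₖ, aₖ₊₁ = ⌊(a₀+mₖ₊₁)/dₖ₊₁⌋:
  k=1: m=45, d=90, a=1
  k=2: m=45, d=1, a=90
d=1 and a=2a₀=90 at k=2, so the next step gives (m, d) = (45, 90) again — its k=1 value — and the period has length 2.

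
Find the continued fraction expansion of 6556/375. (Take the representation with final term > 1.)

[17; 2, 13, 1, 12]

6556 = 17·375 + 181
375 = 2·181 + 13
181 = 13·13 + 12
13 = 1·12 + 1
12 = 12·1 + 0  (stop)
So 6556/375 = [17; 2, 13, 1, 12].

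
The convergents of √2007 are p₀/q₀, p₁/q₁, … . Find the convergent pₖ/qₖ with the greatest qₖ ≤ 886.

20115/449

√2007 = [44; 1, 3, 1, 88, …] (period length 4).
Convergents:
  p_0/q_0 = 44/1
  p_1/q_1 = 45/1
  p_2/q_2 = 179/4
  p_3/q_3 = 224/5
  p_4/q_4 = 19891/444
  p_5/q_5 = 20115/449
  p_6/q_6 = 80236/1791
q_5 = 449 ≤ 886 < 1791 = q_6, so the answer is 20115/449.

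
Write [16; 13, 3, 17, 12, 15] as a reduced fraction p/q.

Using pₖ = aₖpₖ₋₁ + pₖ₋₂ and qₖ = aₖqₖ₋₁ + qₖ₋₂:
  k=0: a=16, p=16, q=1
  k=1: a=13, p=209, q=13
  k=2: a=3, p=643, q=40
  k=3: a=17, p=11140, q=693
  k=4: a=12, p=134323, q=8356
  k=5: a=15, p=2025985, q=126033

2025985/126033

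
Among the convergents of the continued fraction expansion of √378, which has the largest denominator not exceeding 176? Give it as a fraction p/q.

√378 = [19; 2, 3, 1, 4, 1, 3, 2, 38, …] (period length 8).
Convergents:
  p_0/q_0 = 19/1
  p_1/q_1 = 39/2
  p_2/q_2 = 136/7
  p_3/q_3 = 175/9
  p_4/q_4 = 836/43
  p_5/q_5 = 1011/52
  p_6/q_6 = 3869/199
q_5 = 52 ≤ 176 < 199 = q_6, so the answer is 1011/52.

1011/52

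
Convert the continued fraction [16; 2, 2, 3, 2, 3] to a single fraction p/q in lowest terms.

2199/134

Using pₖ = aₖpₖ₋₁ + pₖ₋₂ and qₖ = aₖqₖ₋₁ + qₖ₋₂:
  k=0: a=16, p=16, q=1
  k=1: a=2, p=33, q=2
  k=2: a=2, p=82, q=5
  k=3: a=3, p=279, q=17
  k=4: a=2, p=640, q=39
  k=5: a=3, p=2199, q=134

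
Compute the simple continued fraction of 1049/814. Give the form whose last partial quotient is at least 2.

[1; 3, 2, 6, 2, 2, 3]

1049 = 1×814 + 235
814 = 3×235 + 109
235 = 2×109 + 17
109 = 6×17 + 7
17 = 2×7 + 3
7 = 2×3 + 1
3 = 3×1 + 0  (stop)
So 1049/814 = [1; 3, 2, 6, 2, 2, 3].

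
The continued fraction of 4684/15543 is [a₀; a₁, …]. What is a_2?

4684 = 0·15543 + 4684   →  a_0 = 0
15543 = 3·4684 + 1491   →  a_1 = 3
4684 = 3·1491 + 211   →  a_2 = 3

3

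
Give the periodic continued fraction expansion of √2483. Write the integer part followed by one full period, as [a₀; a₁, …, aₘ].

[49; 1, 4, 1, 6, 1, 4, 1, 98]

a₀ = ⌊√2483⌋ = 49.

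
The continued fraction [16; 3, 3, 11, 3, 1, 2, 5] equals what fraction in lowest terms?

Using pₖ = aₖpₖ₋₁ + pₖ₋₂ and qₖ = aₖqₖ₋₁ + qₖ₋₂:
  k=0: a=16, p=16, q=1
  k=1: a=3, p=49, q=3
  k=2: a=3, p=163, q=10
  k=3: a=11, p=1842, q=113
  k=4: a=3, p=5689, q=349
  k=5: a=1, p=7531, q=462
  k=6: a=2, p=20751, q=1273
  k=7: a=5, p=111286, q=6827

111286/6827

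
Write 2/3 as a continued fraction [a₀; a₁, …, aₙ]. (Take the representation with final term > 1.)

2 = 0·3 + 2
3 = 1·2 + 1
2 = 2·1 + 0  (stop)
So 2/3 = [0; 1, 2].

[0; 1, 2]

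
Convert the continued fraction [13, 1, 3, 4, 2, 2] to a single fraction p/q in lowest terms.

Fold from the inside: start with 2/1.
  2 + 1/2 = 5/2
  4 + 2/5 = 22/5
  3 + 5/22 = 71/22
  1 + 22/71 = 93/71
  13 + 71/93 = 1280/93

1280/93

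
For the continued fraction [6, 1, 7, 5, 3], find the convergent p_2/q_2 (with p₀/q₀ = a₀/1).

Using pₖ = aₖpₖ₋₁ + pₖ₋₂, qₖ = aₖqₖ₋₁ + qₖ₋₂ (with p₋₁=1, p₋₂=0, q₋₁=0, q₋₂=1):
  k=0: a=6, p=6, q=1
  k=1: a=1, p=7, q=1
  k=2: a=7, p=55, q=8

55/8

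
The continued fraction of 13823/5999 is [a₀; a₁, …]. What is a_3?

13823 = 2·5999 + 1825   →  a_0 = 2
5999 = 3·1825 + 524   →  a_1 = 3
1825 = 3·524 + 253   →  a_2 = 3
524 = 2·253 + 18   →  a_3 = 2

2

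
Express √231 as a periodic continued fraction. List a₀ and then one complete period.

[15; 5, 30]

a₀ = ⌊√231⌋ = 15.
With m₀=0, d₀=1 and mₖ₊₁ = dₖaₖ − mₖ, dₖ₊₁ = (n − mₖ₊₁²)/dₖ, aₖ₊₁ = ⌊(a₀+mₖ₊₁)/dₖ₊₁⌋:
  k=1: m=15, d=6, a=5
  k=2: m=15, d=1, a=30
d=1 and a=2a₀=30 at k=2, so the next step gives (m, d) = (15, 6) again — its k=1 value — and the period has length 2.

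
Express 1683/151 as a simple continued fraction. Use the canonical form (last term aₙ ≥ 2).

[11; 6, 1, 6, 3]

1683 = 11×151 + 22
151 = 6×22 + 19
22 = 1×19 + 3
19 = 6×3 + 1
3 = 3×1 + 0  (stop)
So 1683/151 = [11; 6, 1, 6, 3].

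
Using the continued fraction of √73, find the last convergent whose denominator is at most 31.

94/11

√73 = [8; 1, 1, 5, 5, 1, 1, 16, …] (period length 7).
Convergents:
  p_0/q_0 = 8/1
  p_1/q_1 = 9/1
  p_2/q_2 = 17/2
  p_3/q_3 = 94/11
  p_4/q_4 = 487/57
q_3 = 11 ≤ 31 < 57 = q_4, so the answer is 94/11.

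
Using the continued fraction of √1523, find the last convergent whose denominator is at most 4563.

√1523 = [39; 39, 78, …] (period length 2).
Convergents:
  p_0/q_0 = 39/1
  p_1/q_1 = 1522/39
  p_2/q_2 = 118755/3043
  p_3/q_3 = 4632967/118716
q_2 = 3043 ≤ 4563 < 118716 = q_3, so the answer is 118755/3043.

118755/3043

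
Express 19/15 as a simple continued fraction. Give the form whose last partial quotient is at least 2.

[1; 3, 1, 3]

19 = 1·15 + 4
15 = 3·4 + 3
4 = 1·3 + 1
3 = 3·1 + 0  (stop)
So 19/15 = [1; 3, 1, 3].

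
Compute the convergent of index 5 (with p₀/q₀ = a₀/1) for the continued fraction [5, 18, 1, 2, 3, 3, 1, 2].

Using pₖ = aₖpₖ₋₁ + pₖ₋₂, qₖ = aₖqₖ₋₁ + qₖ₋₂ (with p₋₁=1, p₋₂=0, q₋₁=0, q₋₂=1):
  k=0: a=5, p=5, q=1
  k=1: a=18, p=91, q=18
  k=2: a=1, p=96, q=19
  k=3: a=2, p=283, q=56
  k=4: a=3, p=945, q=187
  k=5: a=3, p=3118, q=617

3118/617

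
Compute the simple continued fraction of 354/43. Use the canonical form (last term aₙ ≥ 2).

[8; 4, 3, 3]

354 = 8*43 + 10
43 = 4*10 + 3
10 = 3*3 + 1
3 = 3*1 + 0  (stop)
So 354/43 = [8; 4, 3, 3].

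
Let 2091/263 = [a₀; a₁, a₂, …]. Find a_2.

19

2091 = 7·263 + 250   →  a_0 = 7
263 = 1·250 + 13   →  a_1 = 1
250 = 19·13 + 3   →  a_2 = 19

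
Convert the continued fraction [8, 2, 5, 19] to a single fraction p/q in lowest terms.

Using pₖ = aₖpₖ₋₁ + pₖ₋₂ and qₖ = aₖqₖ₋₁ + qₖ₋₂:
  k=0: a=8, p=8, q=1
  k=1: a=2, p=17, q=2
  k=2: a=5, p=93, q=11
  k=3: a=19, p=1784, q=211

1784/211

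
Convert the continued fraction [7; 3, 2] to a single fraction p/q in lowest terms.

51/7

Using pₖ = aₖpₖ₋₁ + pₖ₋₂ and qₖ = aₖqₖ₋₁ + qₖ₋₂:
  k=0: a=7, p=7, q=1
  k=1: a=3, p=22, q=3
  k=2: a=2, p=51, q=7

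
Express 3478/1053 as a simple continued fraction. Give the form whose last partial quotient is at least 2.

3478 = 3·1053 + 319
1053 = 3·319 + 96
319 = 3·96 + 31
96 = 3·31 + 3
31 = 10·3 + 1
3 = 3·1 + 0  (stop)
So 3478/1053 = [3; 3, 3, 3, 10, 3].

[3; 3, 3, 3, 10, 3]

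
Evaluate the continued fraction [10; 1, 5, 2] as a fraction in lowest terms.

141/13

Fold from the inside: start with 2/1.
  5 + 1/2 = 11/2
  1 + 2/11 = 13/11
  10 + 11/13 = 141/13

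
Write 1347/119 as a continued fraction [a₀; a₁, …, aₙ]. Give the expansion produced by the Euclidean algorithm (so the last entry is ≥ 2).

[11; 3, 7, 1, 1, 2]

1347 = 11·119 + 38
119 = 3·38 + 5
38 = 7·5 + 3
5 = 1·3 + 2
3 = 1·2 + 1
2 = 2·1 + 0  (stop)
So 1347/119 = [11; 3, 7, 1, 1, 2].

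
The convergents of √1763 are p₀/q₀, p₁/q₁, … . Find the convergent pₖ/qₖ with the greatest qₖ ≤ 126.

3527/84

√1763 = [41; 1, 82, …] (period length 2).
Convergents:
  p_0/q_0 = 41/1
  p_1/q_1 = 42/1
  p_2/q_2 = 3485/83
  p_3/q_3 = 3527/84
  p_4/q_4 = 292699/6971
q_3 = 84 ≤ 126 < 6971 = q_4, so the answer is 3527/84.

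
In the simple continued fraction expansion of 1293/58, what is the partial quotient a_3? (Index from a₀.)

2

1293 = 22·58 + 17   →  a_0 = 22
58 = 3·17 + 7   →  a_1 = 3
17 = 2·7 + 3   →  a_2 = 2
7 = 2·3 + 1   →  a_3 = 2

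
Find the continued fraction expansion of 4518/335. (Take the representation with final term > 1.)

4518 = 13*335 + 163
335 = 2*163 + 9
163 = 18*9 + 1
9 = 9*1 + 0  (stop)
So 4518/335 = [13; 2, 18, 9].

[13; 2, 18, 9]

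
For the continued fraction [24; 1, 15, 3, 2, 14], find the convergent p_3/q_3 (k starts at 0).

1222/49

Using pₖ = aₖpₖ₋₁ + pₖ₋₂, qₖ = aₖqₖ₋₁ + qₖ₋₂ (with p₋₁=1, p₋₂=0, q₋₁=0, q₋₂=1):
  k=0: a=24, p=24, q=1
  k=1: a=1, p=25, q=1
  k=2: a=15, p=399, q=16
  k=3: a=3, p=1222, q=49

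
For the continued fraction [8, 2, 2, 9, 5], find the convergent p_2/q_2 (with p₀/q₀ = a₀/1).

Using pₖ = aₖpₖ₋₁ + pₖ₋₂, qₖ = aₖqₖ₋₁ + qₖ₋₂ (with p₋₁=1, p₋₂=0, q₋₁=0, q₋₂=1):
  k=0: a=8, p=8, q=1
  k=1: a=2, p=17, q=2
  k=2: a=2, p=42, q=5

42/5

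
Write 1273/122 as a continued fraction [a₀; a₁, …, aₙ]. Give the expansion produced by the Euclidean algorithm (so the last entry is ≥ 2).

[10; 2, 3, 3, 5]

1273 = 10·122 + 53
122 = 2·53 + 16
53 = 3·16 + 5
16 = 3·5 + 1
5 = 5·1 + 0  (stop)
So 1273/122 = [10; 2, 3, 3, 5].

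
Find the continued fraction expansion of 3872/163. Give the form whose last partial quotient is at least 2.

3872 = 23*163 + 123
163 = 1*123 + 40
123 = 3*40 + 3
40 = 13*3 + 1
3 = 3*1 + 0  (stop)
So 3872/163 = [23; 1, 3, 13, 3].

[23; 1, 3, 13, 3]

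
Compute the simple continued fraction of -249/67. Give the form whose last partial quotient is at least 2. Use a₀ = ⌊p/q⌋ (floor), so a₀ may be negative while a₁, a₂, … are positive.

-249 = -4·67 + 19
67 = 3·19 + 10
19 = 1·10 + 9
10 = 1·9 + 1
9 = 9·1 + 0  (stop)
So -249/67 = [-4; 3, 1, 1, 9].

[-4; 3, 1, 1, 9]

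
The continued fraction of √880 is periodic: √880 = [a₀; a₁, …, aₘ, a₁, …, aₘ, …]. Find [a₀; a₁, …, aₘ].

a₀ = ⌊√880⌋ = 29.
With m₀=0, d₀=1 and mₖ₊₁ = dₖaₖ − mₖ, dₖ₊₁ = (n − mₖ₊₁²)/dₖ, aₖ₊₁ = ⌊(a₀+mₖ₊₁)/dₖ₊₁⌋:
  k=1: m=29, d=39, a=1
  k=2: m=10, d=20, a=1
  k=3: m=10, d=39, a=1
  k=4: m=29, d=1, a=58
d=1 and a=2a₀=58 at k=4, so the next step gives (m, d) = (29, 39) again — its k=1 value — and the period has length 4.

[29; 1, 1, 1, 58]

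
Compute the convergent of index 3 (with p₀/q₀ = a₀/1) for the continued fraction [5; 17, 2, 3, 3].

Using pₖ = aₖpₖ₋₁ + pₖ₋₂, qₖ = aₖqₖ₋₁ + qₖ₋₂ (with p₋₁=1, p₋₂=0, q₋₁=0, q₋₂=1):
  k=0: a=5, p=5, q=1
  k=1: a=17, p=86, q=17
  k=2: a=2, p=177, q=35
  k=3: a=3, p=617, q=122

617/122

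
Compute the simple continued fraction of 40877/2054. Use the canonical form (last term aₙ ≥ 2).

[19; 1, 9, 8, 2, 5, 2]

40877 = 19*2054 + 1851
2054 = 1*1851 + 203
1851 = 9*203 + 24
203 = 8*24 + 11
24 = 2*11 + 2
11 = 5*2 + 1
2 = 2*1 + 0  (stop)
So 40877/2054 = [19; 1, 9, 8, 2, 5, 2].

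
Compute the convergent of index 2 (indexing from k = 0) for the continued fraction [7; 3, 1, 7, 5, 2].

Using pₖ = aₖpₖ₋₁ + pₖ₋₂, qₖ = aₖqₖ₋₁ + qₖ₋₂ (with p₋₁=1, p₋₂=0, q₋₁=0, q₋₂=1):
  k=0: a=7, p=7, q=1
  k=1: a=3, p=22, q=3
  k=2: a=1, p=29, q=4

29/4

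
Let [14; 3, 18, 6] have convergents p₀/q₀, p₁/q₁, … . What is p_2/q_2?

788/55

Using pₖ = aₖpₖ₋₁ + pₖ₋₂, qₖ = aₖqₖ₋₁ + qₖ₋₂ (with p₋₁=1, p₋₂=0, q₋₁=0, q₋₂=1):
  k=0: a=14, p=14, q=1
  k=1: a=3, p=43, q=3
  k=2: a=18, p=788, q=55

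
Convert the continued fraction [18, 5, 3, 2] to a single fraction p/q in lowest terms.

Fold from the inside: start with 2/1.
  3 + 1/2 = 7/2
  5 + 2/7 = 37/7
  18 + 7/37 = 673/37

673/37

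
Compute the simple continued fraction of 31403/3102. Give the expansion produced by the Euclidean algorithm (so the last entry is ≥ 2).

[10; 8, 10, 12, 1, 2]

31403 = 10·3102 + 383
3102 = 8·383 + 38
383 = 10·38 + 3
38 = 12·3 + 2
3 = 1·2 + 1
2 = 2·1 + 0  (stop)
So 31403/3102 = [10; 8, 10, 12, 1, 2].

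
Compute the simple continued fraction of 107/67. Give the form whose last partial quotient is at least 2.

107 = 1·67 + 40
67 = 1·40 + 27
40 = 1·27 + 13
27 = 2·13 + 1
13 = 13·1 + 0  (stop)
So 107/67 = [1; 1, 1, 2, 13].

[1; 1, 1, 2, 13]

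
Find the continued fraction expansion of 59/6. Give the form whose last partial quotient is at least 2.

59 = 9×6 + 5
6 = 1×5 + 1
5 = 5×1 + 0  (stop)
So 59/6 = [9; 1, 5].

[9; 1, 5]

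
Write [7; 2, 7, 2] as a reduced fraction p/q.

Using pₖ = aₖpₖ₋₁ + pₖ₋₂ and qₖ = aₖqₖ₋₁ + qₖ₋₂:
  k=0: a=7, p=7, q=1
  k=1: a=2, p=15, q=2
  k=2: a=7, p=112, q=15
  k=3: a=2, p=239, q=32

239/32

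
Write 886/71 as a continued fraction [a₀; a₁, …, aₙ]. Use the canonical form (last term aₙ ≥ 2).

[12; 2, 11, 3]

886 = 12*71 + 34
71 = 2*34 + 3
34 = 11*3 + 1
3 = 3*1 + 0  (stop)
So 886/71 = [12; 2, 11, 3].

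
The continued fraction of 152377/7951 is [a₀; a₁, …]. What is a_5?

152377 = 19·7951 + 1308   →  a_0 = 19
7951 = 6·1308 + 103   →  a_1 = 6
1308 = 12·103 + 72   →  a_2 = 12
103 = 1·72 + 31   →  a_3 = 1
72 = 2·31 + 10   →  a_4 = 2
31 = 3·10 + 1   →  a_5 = 3

3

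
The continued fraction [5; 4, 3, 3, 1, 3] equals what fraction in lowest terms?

1104/211

Fold from the inside: start with 3/1.
  1 + 1/3 = 4/3
  3 + 3/4 = 15/4
  3 + 4/15 = 49/15
  4 + 15/49 = 211/49
  5 + 49/211 = 1104/211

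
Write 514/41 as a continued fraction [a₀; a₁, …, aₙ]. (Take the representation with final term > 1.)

[12; 1, 1, 6, 3]

514 = 12*41 + 22
41 = 1*22 + 19
22 = 1*19 + 3
19 = 6*3 + 1
3 = 3*1 + 0  (stop)
So 514/41 = [12; 1, 1, 6, 3].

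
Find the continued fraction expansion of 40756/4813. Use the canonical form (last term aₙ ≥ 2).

40756 = 8*4813 + 2252
4813 = 2*2252 + 309
2252 = 7*309 + 89
309 = 3*89 + 42
89 = 2*42 + 5
42 = 8*5 + 2
5 = 2*2 + 1
2 = 2*1 + 0  (stop)
So 40756/4813 = [8; 2, 7, 3, 2, 8, 2, 2].

[8; 2, 7, 3, 2, 8, 2, 2]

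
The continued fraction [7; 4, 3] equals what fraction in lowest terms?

94/13

Using pₖ = aₖpₖ₋₁ + pₖ₋₂ and qₖ = aₖqₖ₋₁ + qₖ₋₂:
  k=0: a=7, p=7, q=1
  k=1: a=4, p=29, q=4
  k=2: a=3, p=94, q=13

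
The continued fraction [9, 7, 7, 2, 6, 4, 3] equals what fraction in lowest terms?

85159/9317

Fold from the inside: start with 3/1.
  4 + 1/3 = 13/3
  6 + 3/13 = 81/13
  2 + 13/81 = 175/81
  7 + 81/175 = 1306/175
  7 + 175/1306 = 9317/1306
  9 + 1306/9317 = 85159/9317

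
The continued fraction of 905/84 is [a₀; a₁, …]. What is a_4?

905 = 10·84 + 65   →  a_0 = 10
84 = 1·65 + 19   →  a_1 = 1
65 = 3·19 + 8   →  a_2 = 3
19 = 2·8 + 3   →  a_3 = 2
8 = 2·3 + 2   →  a_4 = 2

2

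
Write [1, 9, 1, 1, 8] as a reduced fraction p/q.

Fold from the inside: start with 8/1.
  1 + 1/8 = 9/8
  1 + 8/9 = 17/9
  9 + 9/17 = 162/17
  1 + 17/162 = 179/162

179/162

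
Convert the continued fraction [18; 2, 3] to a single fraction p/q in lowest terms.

Using pₖ = aₖpₖ₋₁ + pₖ₋₂ and qₖ = aₖqₖ₋₁ + qₖ₋₂:
  k=0: a=18, p=18, q=1
  k=1: a=2, p=37, q=2
  k=2: a=3, p=129, q=7

129/7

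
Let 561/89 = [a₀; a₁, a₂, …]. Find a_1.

3

561 = 6·89 + 27   →  a_0 = 6
89 = 3·27 + 8   →  a_1 = 3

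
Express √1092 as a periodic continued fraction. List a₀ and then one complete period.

[33; 22, 66]

a₀ = ⌊√1092⌋ = 33.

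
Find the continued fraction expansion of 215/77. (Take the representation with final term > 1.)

215 = 2×77 + 61
77 = 1×61 + 16
61 = 3×16 + 13
16 = 1×13 + 3
13 = 4×3 + 1
3 = 3×1 + 0  (stop)
So 215/77 = [2; 1, 3, 1, 4, 3].

[2; 1, 3, 1, 4, 3]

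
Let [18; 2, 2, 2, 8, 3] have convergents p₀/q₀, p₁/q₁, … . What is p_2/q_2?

Using pₖ = aₖpₖ₋₁ + pₖ₋₂, qₖ = aₖqₖ₋₁ + qₖ₋₂ (with p₋₁=1, p₋₂=0, q₋₁=0, q₋₂=1):
  k=0: a=18, p=18, q=1
  k=1: a=2, p=37, q=2
  k=2: a=2, p=92, q=5

92/5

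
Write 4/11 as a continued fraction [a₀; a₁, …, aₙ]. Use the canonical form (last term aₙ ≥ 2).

[0; 2, 1, 3]

4 = 0·11 + 4
11 = 2·4 + 3
4 = 1·3 + 1
3 = 3·1 + 0  (stop)
So 4/11 = [0; 2, 1, 3].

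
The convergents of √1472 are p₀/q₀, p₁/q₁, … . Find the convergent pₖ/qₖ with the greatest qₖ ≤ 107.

1151/30

√1472 = [38; 2, 1, 2, 1, 2, 76, …] (period length 6).
Convergents:
  p_0/q_0 = 38/1
  p_1/q_1 = 77/2
  p_2/q_2 = 115/3
  p_3/q_3 = 307/8
  p_4/q_4 = 422/11
  p_5/q_5 = 1151/30
  p_6/q_6 = 87898/2291
q_5 = 30 ≤ 107 < 2291 = q_6, so the answer is 1151/30.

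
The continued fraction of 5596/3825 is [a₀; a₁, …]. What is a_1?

5596 = 1·3825 + 1771   →  a_0 = 1
3825 = 2·1771 + 283   →  a_1 = 2

2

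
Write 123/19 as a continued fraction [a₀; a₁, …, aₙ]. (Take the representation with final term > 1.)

[6; 2, 9]

123 = 6×19 + 9
19 = 2×9 + 1
9 = 9×1 + 0  (stop)
So 123/19 = [6; 2, 9].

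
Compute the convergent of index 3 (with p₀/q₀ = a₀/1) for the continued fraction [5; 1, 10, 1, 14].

Using pₖ = aₖpₖ₋₁ + pₖ₋₂, qₖ = aₖqₖ₋₁ + qₖ₋₂ (with p₋₁=1, p₋₂=0, q₋₁=0, q₋₂=1):
  k=0: a=5, p=5, q=1
  k=1: a=1, p=6, q=1
  k=2: a=10, p=65, q=11
  k=3: a=1, p=71, q=12

71/12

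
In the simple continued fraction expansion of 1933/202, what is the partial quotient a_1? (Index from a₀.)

1

1933 = 9·202 + 115   →  a_0 = 9
202 = 1·115 + 87   →  a_1 = 1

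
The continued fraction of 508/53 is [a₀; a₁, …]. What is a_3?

508 = 9·53 + 31   →  a_0 = 9
53 = 1·31 + 22   →  a_1 = 1
31 = 1·22 + 9   →  a_2 = 1
22 = 2·9 + 4   →  a_3 = 2

2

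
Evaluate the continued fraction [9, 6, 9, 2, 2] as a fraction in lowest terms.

2630/287

Using pₖ = aₖpₖ₋₁ + pₖ₋₂ and qₖ = aₖqₖ₋₁ + qₖ₋₂:
  k=0: a=9, p=9, q=1
  k=1: a=6, p=55, q=6
  k=2: a=9, p=504, q=55
  k=3: a=2, p=1063, q=116
  k=4: a=2, p=2630, q=287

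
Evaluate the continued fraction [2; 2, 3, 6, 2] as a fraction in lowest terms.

Fold from the inside: start with 2/1.
  6 + 1/2 = 13/2
  3 + 2/13 = 41/13
  2 + 13/41 = 95/41
  2 + 41/95 = 231/95

231/95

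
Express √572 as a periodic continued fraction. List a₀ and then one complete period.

[23; 1, 10, 1, 46]

a₀ = ⌊√572⌋ = 23.
With m₀=0, d₀=1 and mₖ₊₁ = dₖaₖ − mₖ, dₖ₊₁ = (n − mₖ₊₁²)/dₖ, aₖ₊₁ = ⌊(a₀+mₖ₊₁)/dₖ₊₁⌋:
  k=1: m=23, d=43, a=1
  k=2: m=20, d=4, a=10
  k=3: m=20, d=43, a=1
  k=4: m=23, d=1, a=46
d=1 and a=2a₀=46 at k=4, so the next step gives (m, d) = (23, 43) again — its k=1 value — and the period has length 4.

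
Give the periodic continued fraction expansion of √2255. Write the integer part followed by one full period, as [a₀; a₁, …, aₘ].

a₀ = ⌊√2255⌋ = 47.
With m₀=0, d₀=1 and mₖ₊₁ = dₖaₖ − mₖ, dₖ₊₁ = (n − mₖ₊₁²)/dₖ, aₖ₊₁ = ⌊(a₀+mₖ₊₁)/dₖ₊₁⌋:
  k=1: m=47, d=46, a=2
  k=2: m=45, d=5, a=18
  k=3: m=45, d=46, a=2
  k=4: m=47, d=1, a=94
d=1 and a=2a₀=94 at k=4, so the next step gives (m, d) = (47, 46) again — its k=1 value — and the period has length 4.

[47; 2, 18, 2, 94]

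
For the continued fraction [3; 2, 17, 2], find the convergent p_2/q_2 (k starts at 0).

Using pₖ = aₖpₖ₋₁ + pₖ₋₂, qₖ = aₖqₖ₋₁ + qₖ₋₂ (with p₋₁=1, p₋₂=0, q₋₁=0, q₋₂=1):
  k=0: a=3, p=3, q=1
  k=1: a=2, p=7, q=2
  k=2: a=17, p=122, q=35

122/35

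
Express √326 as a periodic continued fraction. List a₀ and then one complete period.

[18; 18, 36]

a₀ = ⌊√326⌋ = 18.
With m₀=0, d₀=1 and mₖ₊₁ = dₖaₖ − mₖ, dₖ₊₁ = (n − mₖ₊₁²)/dₖ, aₖ₊₁ = ⌊(a₀+mₖ₊₁)/dₖ₊₁⌋:
  k=1: m=18, d=2, a=18
  k=2: m=18, d=1, a=36
d=1 and a=2a₀=36 at k=2, so the next step gives (m, d) = (18, 2) again — its k=1 value — and the period has length 2.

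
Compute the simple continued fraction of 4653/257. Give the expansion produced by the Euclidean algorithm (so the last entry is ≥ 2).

4653 = 18*257 + 27
257 = 9*27 + 14
27 = 1*14 + 13
14 = 1*13 + 1
13 = 13*1 + 0  (stop)
So 4653/257 = [18; 9, 1, 1, 13].

[18; 9, 1, 1, 13]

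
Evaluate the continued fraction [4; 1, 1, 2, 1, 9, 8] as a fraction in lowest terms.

2520/551

Fold from the inside: start with 8/1.
  9 + 1/8 = 73/8
  1 + 8/73 = 81/73
  2 + 73/81 = 235/81
  1 + 81/235 = 316/235
  1 + 235/316 = 551/316
  4 + 316/551 = 2520/551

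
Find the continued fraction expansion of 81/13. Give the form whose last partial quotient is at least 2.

[6; 4, 3]

81 = 6*13 + 3
13 = 4*3 + 1
3 = 3*1 + 0  (stop)
So 81/13 = [6; 4, 3].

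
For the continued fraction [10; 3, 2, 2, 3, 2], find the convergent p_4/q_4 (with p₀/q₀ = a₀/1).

Using pₖ = aₖpₖ₋₁ + pₖ₋₂, qₖ = aₖqₖ₋₁ + qₖ₋₂ (with p₋₁=1, p₋₂=0, q₋₁=0, q₋₂=1):
  k=0: a=10, p=10, q=1
  k=1: a=3, p=31, q=3
  k=2: a=2, p=72, q=7
  k=3: a=2, p=175, q=17
  k=4: a=3, p=597, q=58

597/58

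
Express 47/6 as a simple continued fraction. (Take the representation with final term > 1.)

[7; 1, 5]

47 = 7·6 + 5
6 = 1·5 + 1
5 = 5·1 + 0  (stop)
So 47/6 = [7; 1, 5].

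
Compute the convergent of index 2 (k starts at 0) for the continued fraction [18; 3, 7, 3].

403/22

Using pₖ = aₖpₖ₋₁ + pₖ₋₂, qₖ = aₖqₖ₋₁ + qₖ₋₂ (with p₋₁=1, p₋₂=0, q₋₁=0, q₋₂=1):
  k=0: a=18, p=18, q=1
  k=1: a=3, p=55, q=3
  k=2: a=7, p=403, q=22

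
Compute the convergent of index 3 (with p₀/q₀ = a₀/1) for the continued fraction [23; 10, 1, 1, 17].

Using pₖ = aₖpₖ₋₁ + pₖ₋₂, qₖ = aₖqₖ₋₁ + qₖ₋₂ (with p₋₁=1, p₋₂=0, q₋₁=0, q₋₂=1):
  k=0: a=23, p=23, q=1
  k=1: a=10, p=231, q=10
  k=2: a=1, p=254, q=11
  k=3: a=1, p=485, q=21

485/21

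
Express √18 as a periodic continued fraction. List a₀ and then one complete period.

a₀ = ⌊√18⌋ = 4.

[4; 4, 8]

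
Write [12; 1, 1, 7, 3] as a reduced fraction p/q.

Fold from the inside: start with 3/1.
  7 + 1/3 = 22/3
  1 + 3/22 = 25/22
  1 + 22/25 = 47/25
  12 + 25/47 = 589/47

589/47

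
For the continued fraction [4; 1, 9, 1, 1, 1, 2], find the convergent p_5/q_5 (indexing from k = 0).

157/32

Using pₖ = aₖpₖ₋₁ + pₖ₋₂, qₖ = aₖqₖ₋₁ + qₖ₋₂ (with p₋₁=1, p₋₂=0, q₋₁=0, q₋₂=1):
  k=0: a=4, p=4, q=1
  k=1: a=1, p=5, q=1
  k=2: a=9, p=49, q=10
  k=3: a=1, p=54, q=11
  k=4: a=1, p=103, q=21
  k=5: a=1, p=157, q=32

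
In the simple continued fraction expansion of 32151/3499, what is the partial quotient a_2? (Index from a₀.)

32151 = 9·3499 + 660   →  a_0 = 9
3499 = 5·660 + 199   →  a_1 = 5
660 = 3·199 + 63   →  a_2 = 3

3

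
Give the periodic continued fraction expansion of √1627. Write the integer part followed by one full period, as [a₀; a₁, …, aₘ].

a₀ = ⌊√1627⌋ = 40.

[40; 2, 1, 39, 1, 2, 80]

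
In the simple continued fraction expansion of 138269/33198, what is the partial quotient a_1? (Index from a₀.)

6

138269 = 4·33198 + 5477   →  a_0 = 4
33198 = 6·5477 + 336   →  a_1 = 6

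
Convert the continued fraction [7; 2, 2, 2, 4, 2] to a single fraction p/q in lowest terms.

875/118

Using pₖ = aₖpₖ₋₁ + pₖ₋₂ and qₖ = aₖqₖ₋₁ + qₖ₋₂:
  k=0: a=7, p=7, q=1
  k=1: a=2, p=15, q=2
  k=2: a=2, p=37, q=5
  k=3: a=2, p=89, q=12
  k=4: a=4, p=393, q=53
  k=5: a=2, p=875, q=118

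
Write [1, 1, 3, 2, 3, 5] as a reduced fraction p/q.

291/164

Using pₖ = aₖpₖ₋₁ + pₖ₋₂ and qₖ = aₖqₖ₋₁ + qₖ₋₂:
  k=0: a=1, p=1, q=1
  k=1: a=1, p=2, q=1
  k=2: a=3, p=7, q=4
  k=3: a=2, p=16, q=9
  k=4: a=3, p=55, q=31
  k=5: a=5, p=291, q=164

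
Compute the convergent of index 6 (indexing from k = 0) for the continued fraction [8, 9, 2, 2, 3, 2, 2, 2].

Using pₖ = aₖpₖ₋₁ + pₖ₋₂, qₖ = aₖqₖ₋₁ + qₖ₋₂ (with p₋₁=1, p₋₂=0, q₋₁=0, q₋₂=1):
  k=0: a=8, p=8, q=1
  k=1: a=9, p=73, q=9
  k=2: a=2, p=154, q=19
  k=3: a=2, p=381, q=47
  k=4: a=3, p=1297, q=160
  k=5: a=2, p=2975, q=367
  k=6: a=2, p=7247, q=894

7247/894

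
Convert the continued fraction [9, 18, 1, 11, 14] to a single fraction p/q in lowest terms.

Fold from the inside: start with 14/1.
  11 + 1/14 = 155/14
  1 + 14/155 = 169/155
  18 + 155/169 = 3197/169
  9 + 169/3197 = 28942/3197

28942/3197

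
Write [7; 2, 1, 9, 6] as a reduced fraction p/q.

Fold from the inside: start with 6/1.
  9 + 1/6 = 55/6
  1 + 6/55 = 61/55
  2 + 55/61 = 177/61
  7 + 61/177 = 1300/177

1300/177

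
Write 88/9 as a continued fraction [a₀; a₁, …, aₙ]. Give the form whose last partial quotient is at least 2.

88 = 9×9 + 7
9 = 1×7 + 2
7 = 3×2 + 1
2 = 2×1 + 0  (stop)
So 88/9 = [9; 1, 3, 2].

[9; 1, 3, 2]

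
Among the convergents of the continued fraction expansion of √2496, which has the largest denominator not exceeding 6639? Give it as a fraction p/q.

124850/2499

√2496 = [49; 1, 23, 1, 98, …] (period length 4).
Convergents:
  p_0/q_0 = 49/1
  p_1/q_1 = 50/1
  p_2/q_2 = 1199/24
  p_3/q_3 = 1249/25
  p_4/q_4 = 123601/2474
  p_5/q_5 = 124850/2499
  p_6/q_6 = 2995151/59951
q_5 = 2499 ≤ 6639 < 59951 = q_6, so the answer is 124850/2499.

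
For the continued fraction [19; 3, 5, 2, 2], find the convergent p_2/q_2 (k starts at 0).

309/16

Using pₖ = aₖpₖ₋₁ + pₖ₋₂, qₖ = aₖqₖ₋₁ + qₖ₋₂ (with p₋₁=1, p₋₂=0, q₋₁=0, q₋₂=1):
  k=0: a=19, p=19, q=1
  k=1: a=3, p=58, q=3
  k=2: a=5, p=309, q=16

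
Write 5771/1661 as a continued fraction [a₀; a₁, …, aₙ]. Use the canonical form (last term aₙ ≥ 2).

[3; 2, 9, 3, 1, 2, 3, 2]

5771 = 3*1661 + 788
1661 = 2*788 + 85
788 = 9*85 + 23
85 = 3*23 + 16
23 = 1*16 + 7
16 = 2*7 + 2
7 = 3*2 + 1
2 = 2*1 + 0  (stop)
So 5771/1661 = [3; 2, 9, 3, 1, 2, 3, 2].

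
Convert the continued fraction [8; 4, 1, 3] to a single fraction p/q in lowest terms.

Fold from the inside: start with 3/1.
  1 + 1/3 = 4/3
  4 + 3/4 = 19/4
  8 + 4/19 = 156/19

156/19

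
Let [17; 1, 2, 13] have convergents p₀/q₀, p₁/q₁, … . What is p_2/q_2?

Using pₖ = aₖpₖ₋₁ + pₖ₋₂, qₖ = aₖqₖ₋₁ + qₖ₋₂ (with p₋₁=1, p₋₂=0, q₋₁=0, q₋₂=1):
  k=0: a=17, p=17, q=1
  k=1: a=1, p=18, q=1
  k=2: a=2, p=53, q=3

53/3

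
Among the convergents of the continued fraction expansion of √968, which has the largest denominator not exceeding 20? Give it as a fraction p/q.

280/9

√968 = [31; 8, 1, 6, 1, 8, 62, …] (period length 6).
Convergents:
  p_0/q_0 = 31/1
  p_1/q_1 = 249/8
  p_2/q_2 = 280/9
  p_3/q_3 = 1929/62
q_2 = 9 ≤ 20 < 62 = q_3, so the answer is 280/9.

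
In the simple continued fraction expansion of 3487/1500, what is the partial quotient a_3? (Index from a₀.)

3487 = 2·1500 + 487   →  a_0 = 2
1500 = 3·487 + 39   →  a_1 = 3
487 = 12·39 + 19   →  a_2 = 12
39 = 2·19 + 1   →  a_3 = 2

2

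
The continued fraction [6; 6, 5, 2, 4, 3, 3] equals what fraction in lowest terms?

Using pₖ = aₖpₖ₋₁ + pₖ₋₂ and qₖ = aₖqₖ₋₁ + qₖ₋₂:
  k=0: a=6, p=6, q=1
  k=1: a=6, p=37, q=6
  k=2: a=5, p=191, q=31
  k=3: a=2, p=419, q=68
  k=4: a=4, p=1867, q=303
  k=5: a=3, p=6020, q=977
  k=6: a=3, p=19927, q=3234

19927/3234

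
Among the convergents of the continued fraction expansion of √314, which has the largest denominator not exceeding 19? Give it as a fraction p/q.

319/18

√314 = [17; 1, 2, 1, 1, 2, 1, 34, …] (period length 7).
Convergents:
  p_0/q_0 = 17/1
  p_1/q_1 = 18/1
  p_2/q_2 = 53/3
  p_3/q_3 = 71/4
  p_4/q_4 = 124/7
  p_5/q_5 = 319/18
  p_6/q_6 = 443/25
q_5 = 18 ≤ 19 < 25 = q_6, so the answer is 319/18.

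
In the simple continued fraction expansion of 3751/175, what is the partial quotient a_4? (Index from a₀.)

3751 = 21·175 + 76   →  a_0 = 21
175 = 2·76 + 23   →  a_1 = 2
76 = 3·23 + 7   →  a_2 = 3
23 = 3·7 + 2   →  a_3 = 3
7 = 3·2 + 1   →  a_4 = 3

3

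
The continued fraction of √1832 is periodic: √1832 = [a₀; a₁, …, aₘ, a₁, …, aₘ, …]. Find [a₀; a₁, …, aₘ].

a₀ = ⌊√1832⌋ = 42.
With m₀=0, d₀=1 and mₖ₊₁ = dₖaₖ − mₖ, dₖ₊₁ = (n − mₖ₊₁²)/dₖ, aₖ₊₁ = ⌊(a₀+mₖ₊₁)/dₖ₊₁⌋:
  k=1: m=42, d=68, a=1
  k=2: m=26, d=17, a=4
  k=3: m=42, d=4, a=21
  k=4: m=42, d=17, a=4
  k=5: m=26, d=68, a=1
  k=6: m=42, d=1, a=84
d=1 and a=2a₀=84 at k=6, so the next step gives (m, d) = (42, 68) again — its k=1 value — and the period has length 6.

[42; 1, 4, 21, 4, 1, 84]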